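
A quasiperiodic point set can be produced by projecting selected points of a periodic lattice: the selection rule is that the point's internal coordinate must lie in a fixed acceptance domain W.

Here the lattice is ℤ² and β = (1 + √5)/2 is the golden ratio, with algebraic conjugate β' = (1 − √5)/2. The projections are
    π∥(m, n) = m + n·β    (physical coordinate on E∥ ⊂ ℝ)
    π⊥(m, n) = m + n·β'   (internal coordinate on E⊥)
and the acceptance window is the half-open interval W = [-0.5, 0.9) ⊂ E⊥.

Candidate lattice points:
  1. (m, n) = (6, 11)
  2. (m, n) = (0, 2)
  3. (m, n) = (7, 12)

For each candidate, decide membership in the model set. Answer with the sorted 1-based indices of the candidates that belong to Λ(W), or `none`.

Numerically β ≈ 1.618034 and β' = −1/β ≈ -0.618034.
candidate 1: (m,n)=(6,11) → π∥ = 6+11·β ≈ 23.798374, π⊥ = 6+11·β' ≈ -0.798374 ∉ [-0.5, 0.9) ⇒ out
candidate 2: (m,n)=(0,2) → π∥ = 0+2·β ≈ 3.236068, π⊥ = 0+2·β' ≈ -1.236068 ∉ [-0.5, 0.9) ⇒ out
candidate 3: (m,n)=(7,12) → π∥ = 7+12·β ≈ 26.416408, π⊥ = 7+12·β' ≈ -0.416408 ∈ [-0.5, 0.9) ⇒ IN Λ

3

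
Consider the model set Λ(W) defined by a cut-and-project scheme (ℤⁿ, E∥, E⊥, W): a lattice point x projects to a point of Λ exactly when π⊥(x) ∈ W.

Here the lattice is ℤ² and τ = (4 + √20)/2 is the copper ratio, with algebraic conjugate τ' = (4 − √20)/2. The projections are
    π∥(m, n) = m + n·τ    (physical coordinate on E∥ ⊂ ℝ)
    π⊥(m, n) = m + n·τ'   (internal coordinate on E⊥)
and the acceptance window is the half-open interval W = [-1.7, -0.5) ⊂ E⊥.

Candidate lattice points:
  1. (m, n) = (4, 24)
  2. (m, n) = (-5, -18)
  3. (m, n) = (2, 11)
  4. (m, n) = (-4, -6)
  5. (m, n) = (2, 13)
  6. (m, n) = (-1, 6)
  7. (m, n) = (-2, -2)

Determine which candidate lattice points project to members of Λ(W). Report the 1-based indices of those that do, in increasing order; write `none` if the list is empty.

Compute τ' = (4−√20)/2 = -0.236068, so π⊥(m,n) = m -0.236068·n.
candidate 1: (m,n)=(4,24) → π∥ = 4+24·τ ≈ 105.665631, π⊥ = 4+24·τ' ≈ -1.665631 ∈ [-1.7, -0.5) ⇒ IN Λ
candidate 2: (m,n)=(-5,-18) → π∥ = -5-18·τ ≈ -81.249224, π⊥ = -5-18·τ' ≈ -0.750776 ∈ [-1.7, -0.5) ⇒ IN Λ
candidate 3: (m,n)=(2,11) → π∥ = 2+11·τ ≈ 48.596748, π⊥ = 2+11·τ' ≈ -0.596748 ∈ [-1.7, -0.5) ⇒ IN Λ
candidate 4: (m,n)=(-4,-6) → π∥ = -4-6·τ ≈ -29.416408, π⊥ = -4-6·τ' ≈ -2.583592 ∉ [-1.7, -0.5) ⇒ out
candidate 5: (m,n)=(2,13) → π∥ = 2+13·τ ≈ 57.068884, π⊥ = 2+13·τ' ≈ -1.068884 ∈ [-1.7, -0.5) ⇒ IN Λ
candidate 6: (m,n)=(-1,6) → π∥ = -1+6·τ ≈ 24.416408, π⊥ = -1+6·τ' ≈ -2.416408 ∉ [-1.7, -0.5) ⇒ out
candidate 7: (m,n)=(-2,-2) → π∥ = -2-2·τ ≈ -10.472136, π⊥ = -2-2·τ' ≈ -1.527864 ∈ [-1.7, -0.5) ⇒ IN Λ

1, 2, 3, 5, 7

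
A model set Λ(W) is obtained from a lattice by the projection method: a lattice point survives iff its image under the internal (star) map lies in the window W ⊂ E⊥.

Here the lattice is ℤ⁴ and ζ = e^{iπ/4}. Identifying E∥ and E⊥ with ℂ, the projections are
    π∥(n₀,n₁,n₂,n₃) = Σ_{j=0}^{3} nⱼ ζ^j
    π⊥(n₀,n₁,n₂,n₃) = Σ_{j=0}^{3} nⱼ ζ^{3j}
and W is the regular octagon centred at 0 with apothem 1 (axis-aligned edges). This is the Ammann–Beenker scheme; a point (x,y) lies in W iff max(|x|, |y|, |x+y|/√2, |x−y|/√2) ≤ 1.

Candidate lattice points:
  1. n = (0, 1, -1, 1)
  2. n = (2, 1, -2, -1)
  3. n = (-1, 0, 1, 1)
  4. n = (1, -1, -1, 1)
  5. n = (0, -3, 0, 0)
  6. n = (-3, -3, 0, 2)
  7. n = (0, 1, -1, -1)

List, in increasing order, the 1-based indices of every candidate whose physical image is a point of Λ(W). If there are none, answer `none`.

π⊥(n) = n₀ + n₁ζ³ + n₂ζ⁶ + n₃ζ⁹ where ζ = e^{iπ/4}.
#1 (0, 1, -1, 1): internal (0.000000, 2.414214); octagon support 2.414214 vs apothem 1 → ∉ W
#2 (2, 1, -2, -1): internal (0.585786, 2.000000); octagon support 2.000000 vs apothem 1 → ∉ W
#3 (-1, 0, 1, 1): internal (-0.292893, -0.292893); octagon support 0.414214 vs apothem 1 → ∈ W
#4 (1, -1, -1, 1): internal (2.414214, 1.000000); octagon support 2.414214 vs apothem 1 → ∉ W
#5 (0, -3, 0, 0): internal (2.121320, -2.121320); octagon support 3.000000 vs apothem 1 → ∉ W
#6 (-3, -3, 0, 2): internal (0.535534, -0.707107); octagon support 0.878680 vs apothem 1 → ∈ W
#7 (0, 1, -1, -1): internal (-1.414214, 1.000000); octagon support 1.707107 vs apothem 1 → ∉ W

3, 6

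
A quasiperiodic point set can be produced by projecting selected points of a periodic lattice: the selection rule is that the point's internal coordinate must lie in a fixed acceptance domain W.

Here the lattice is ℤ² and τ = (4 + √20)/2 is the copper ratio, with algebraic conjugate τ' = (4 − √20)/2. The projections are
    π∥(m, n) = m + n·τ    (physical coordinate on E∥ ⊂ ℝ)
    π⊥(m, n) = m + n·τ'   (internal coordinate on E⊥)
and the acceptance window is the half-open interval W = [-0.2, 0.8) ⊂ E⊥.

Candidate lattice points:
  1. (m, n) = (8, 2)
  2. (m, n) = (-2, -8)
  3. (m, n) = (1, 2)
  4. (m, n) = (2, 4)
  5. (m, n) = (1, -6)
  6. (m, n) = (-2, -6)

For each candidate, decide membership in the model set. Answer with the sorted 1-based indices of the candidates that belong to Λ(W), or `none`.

Numerically τ ≈ 4.236068 and τ' = −1/τ ≈ -0.236068.
#1 (8,2): internal coord 8 + (2)·τ' = +7.527864; +7.527864 ∉ [-0.2, 0.8) → out
#2 (-2,-8): internal coord -2 + (-8)·τ' = -0.111456; -0.111456 ∈ [-0.2, 0.8) → IN Λ
#3 (1,2): internal coord 1 + (2)·τ' = +0.527864; +0.527864 ∈ [-0.2, 0.8) → IN Λ
#4 (2,4): internal coord 2 + (4)·τ' = +1.055728; +1.055728 ∉ [-0.2, 0.8) → out
#5 (1,-6): internal coord 1 + (-6)·τ' = +2.416408; +2.416408 ∉ [-0.2, 0.8) → out
#6 (-2,-6): internal coord -2 + (-6)·τ' = -0.583592; -0.583592 ∉ [-0.2, 0.8) → out

2, 3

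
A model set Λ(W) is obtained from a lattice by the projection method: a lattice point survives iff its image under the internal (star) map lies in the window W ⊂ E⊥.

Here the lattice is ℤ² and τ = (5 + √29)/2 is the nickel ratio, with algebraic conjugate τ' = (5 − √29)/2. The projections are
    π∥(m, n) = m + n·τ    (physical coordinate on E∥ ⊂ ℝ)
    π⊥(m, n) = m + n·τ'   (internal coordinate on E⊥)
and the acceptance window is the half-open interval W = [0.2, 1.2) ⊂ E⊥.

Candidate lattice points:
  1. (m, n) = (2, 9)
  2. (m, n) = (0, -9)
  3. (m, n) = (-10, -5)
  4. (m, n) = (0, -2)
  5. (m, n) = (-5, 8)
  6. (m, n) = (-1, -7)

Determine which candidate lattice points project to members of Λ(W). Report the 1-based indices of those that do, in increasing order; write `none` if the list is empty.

τ' = (5−√29)/2 ≈ -0.1926.
candidate 1: (m,n)=(2,9) → π∥ = 2+9·τ ≈ 48.7332, π⊥ = 2+9·τ' ≈ 0.2668 ∈ [0.2, 1.2) ⇒ IN Λ
candidate 2: (m,n)=(0,-9) → π∥ = 0-9·τ ≈ -46.7332, π⊥ = 0-9·τ' ≈ 1.7332 ∉ [0.2, 1.2) ⇒ out
candidate 3: (m,n)=(-10,-5) → π∥ = -10-5·τ ≈ -35.9629, π⊥ = -10-5·τ' ≈ -9.0371 ∉ [0.2, 1.2) ⇒ out
candidate 4: (m,n)=(0,-2) → π∥ = 0-2·τ ≈ -10.3852, π⊥ = 0-2·τ' ≈ 0.3852 ∈ [0.2, 1.2) ⇒ IN Λ
candidate 5: (m,n)=(-5,8) → π∥ = -5+8·τ ≈ 36.5407, π⊥ = -5+8·τ' ≈ -6.5407 ∉ [0.2, 1.2) ⇒ out
candidate 6: (m,n)=(-1,-7) → π∥ = -1-7·τ ≈ -37.3481, π⊥ = -1-7·τ' ≈ 0.3481 ∈ [0.2, 1.2) ⇒ IN Λ

1, 4, 6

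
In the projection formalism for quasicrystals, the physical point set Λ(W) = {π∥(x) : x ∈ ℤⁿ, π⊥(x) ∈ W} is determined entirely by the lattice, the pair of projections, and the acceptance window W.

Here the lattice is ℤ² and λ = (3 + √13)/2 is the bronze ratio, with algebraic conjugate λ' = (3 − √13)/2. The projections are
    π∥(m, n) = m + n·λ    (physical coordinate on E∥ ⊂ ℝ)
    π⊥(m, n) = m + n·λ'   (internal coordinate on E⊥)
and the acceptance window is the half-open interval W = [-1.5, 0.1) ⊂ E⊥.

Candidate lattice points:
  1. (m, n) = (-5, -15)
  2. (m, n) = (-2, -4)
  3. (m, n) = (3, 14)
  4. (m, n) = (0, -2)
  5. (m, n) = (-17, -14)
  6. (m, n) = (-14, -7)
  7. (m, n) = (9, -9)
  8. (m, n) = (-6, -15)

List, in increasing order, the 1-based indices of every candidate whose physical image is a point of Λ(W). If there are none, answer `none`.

Numerically λ ≈ 3.3028 and λ' = −1/λ ≈ -0.3028.
[1] lift (-5,-15): star map gives -0.4584; window check -1.5 ≤ -0.4584 < 0.1 is true → IN Λ
[2] lift (-2,-4): star map gives -0.7889; window check -1.5 ≤ -0.7889 < 0.1 is true → IN Λ
[3] lift (3,14): star map gives -1.2389; window check -1.5 ≤ -1.2389 < 0.1 is true → IN Λ
[4] lift (0,-2): star map gives 0.6056; window check -1.5 ≤ 0.6056 < 0.1 is false → out
[5] lift (-17,-14): star map gives -12.7611; window check -1.5 ≤ -12.7611 < 0.1 is false → out
[6] lift (-14,-7): star map gives -11.8806; window check -1.5 ≤ -11.8806 < 0.1 is false → out
[7] lift (9,-9): star map gives 11.7250; window check -1.5 ≤ 11.7250 < 0.1 is false → out
[8] lift (-6,-15): star map gives -1.4584; window check -1.5 ≤ -1.4584 < 0.1 is true → IN Λ

1, 2, 3, 8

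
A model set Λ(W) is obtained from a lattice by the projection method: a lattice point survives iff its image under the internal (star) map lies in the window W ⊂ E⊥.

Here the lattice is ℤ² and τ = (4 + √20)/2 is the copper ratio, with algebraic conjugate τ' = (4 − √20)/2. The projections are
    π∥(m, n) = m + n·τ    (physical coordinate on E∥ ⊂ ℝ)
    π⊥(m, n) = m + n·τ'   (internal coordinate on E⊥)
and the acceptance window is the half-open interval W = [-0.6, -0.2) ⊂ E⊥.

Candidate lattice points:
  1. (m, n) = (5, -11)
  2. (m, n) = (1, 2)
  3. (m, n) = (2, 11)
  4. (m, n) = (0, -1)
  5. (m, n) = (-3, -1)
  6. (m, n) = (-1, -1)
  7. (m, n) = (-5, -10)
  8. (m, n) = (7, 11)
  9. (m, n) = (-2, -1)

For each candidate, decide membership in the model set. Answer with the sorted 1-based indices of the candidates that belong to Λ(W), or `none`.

Compute τ' = (4−√20)/2 = -0.23607, so π⊥(m,n) = m -0.23607·n.
[1] lift (5,-11): star map gives 7.59675; window check -0.6 ≤ 7.59675 < -0.2 is false → out
[2] lift (1,2): star map gives 0.52786; window check -0.6 ≤ 0.52786 < -0.2 is false → out
[3] lift (2,11): star map gives -0.59675; window check -0.6 ≤ -0.59675 < -0.2 is true → IN Λ
[4] lift (0,-1): star map gives 0.23607; window check -0.6 ≤ 0.23607 < -0.2 is false → out
[5] lift (-3,-1): star map gives -2.76393; window check -0.6 ≤ -2.76393 < -0.2 is false → out
[6] lift (-1,-1): star map gives -0.76393; window check -0.6 ≤ -0.76393 < -0.2 is false → out
[7] lift (-5,-10): star map gives -2.63932; window check -0.6 ≤ -2.63932 < -0.2 is false → out
[8] lift (7,11): star map gives 4.40325; window check -0.6 ≤ 4.40325 < -0.2 is false → out
[9] lift (-2,-1): star map gives -1.76393; window check -0.6 ≤ -1.76393 < -0.2 is false → out

3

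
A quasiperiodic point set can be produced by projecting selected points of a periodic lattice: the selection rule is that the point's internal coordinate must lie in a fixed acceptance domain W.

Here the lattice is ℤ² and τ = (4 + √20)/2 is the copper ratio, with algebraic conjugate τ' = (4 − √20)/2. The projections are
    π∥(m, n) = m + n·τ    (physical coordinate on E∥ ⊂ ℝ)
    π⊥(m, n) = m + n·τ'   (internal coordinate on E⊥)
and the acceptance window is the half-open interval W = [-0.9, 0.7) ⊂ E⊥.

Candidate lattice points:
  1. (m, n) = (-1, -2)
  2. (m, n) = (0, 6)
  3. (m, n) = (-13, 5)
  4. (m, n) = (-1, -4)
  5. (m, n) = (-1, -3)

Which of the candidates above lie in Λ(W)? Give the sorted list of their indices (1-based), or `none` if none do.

1, 4, 5

τ' = (4−√20)/2 ≈ -0.236068.
[1] lift (-1,-2): star map gives -0.527864; window check -0.9 ≤ -0.527864 < 0.7 is true → IN Λ
[2] lift (0,6): star map gives -1.416408; window check -0.9 ≤ -1.416408 < 0.7 is false → out
[3] lift (-13,5): star map gives -14.180340; window check -0.9 ≤ -14.180340 < 0.7 is false → out
[4] lift (-1,-4): star map gives -0.055728; window check -0.9 ≤ -0.055728 < 0.7 is true → IN Λ
[5] lift (-1,-3): star map gives -0.291796; window check -0.9 ≤ -0.291796 < 0.7 is true → IN Λ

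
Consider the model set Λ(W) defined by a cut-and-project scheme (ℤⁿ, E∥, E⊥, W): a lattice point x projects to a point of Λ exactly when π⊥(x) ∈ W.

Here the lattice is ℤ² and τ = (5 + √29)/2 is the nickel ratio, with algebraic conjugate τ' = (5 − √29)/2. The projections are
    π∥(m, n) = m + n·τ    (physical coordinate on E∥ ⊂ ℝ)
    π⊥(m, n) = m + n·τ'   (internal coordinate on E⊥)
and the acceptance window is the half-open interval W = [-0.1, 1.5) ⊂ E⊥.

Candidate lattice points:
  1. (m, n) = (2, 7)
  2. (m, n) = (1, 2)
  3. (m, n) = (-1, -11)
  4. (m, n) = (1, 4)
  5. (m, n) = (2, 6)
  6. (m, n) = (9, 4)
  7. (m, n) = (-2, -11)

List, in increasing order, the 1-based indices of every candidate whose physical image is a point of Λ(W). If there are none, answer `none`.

1, 2, 3, 4, 5, 7

τ' = (5−√29)/2 ≈ -0.19258.
[1] lift (2,7): star map gives 0.65192; window check -0.1 ≤ 0.65192 < 1.5 is true → IN Λ
[2] lift (1,2): star map gives 0.61484; window check -0.1 ≤ 0.61484 < 1.5 is true → IN Λ
[3] lift (-1,-11): star map gives 1.11841; window check -0.1 ≤ 1.11841 < 1.5 is true → IN Λ
[4] lift (1,4): star map gives 0.22967; window check -0.1 ≤ 0.22967 < 1.5 is true → IN Λ
[5] lift (2,6): star map gives 0.84451; window check -0.1 ≤ 0.84451 < 1.5 is true → IN Λ
[6] lift (9,4): star map gives 8.22967; window check -0.1 ≤ 8.22967 < 1.5 is false → out
[7] lift (-2,-11): star map gives 0.11841; window check -0.1 ≤ 0.11841 < 1.5 is true → IN Λ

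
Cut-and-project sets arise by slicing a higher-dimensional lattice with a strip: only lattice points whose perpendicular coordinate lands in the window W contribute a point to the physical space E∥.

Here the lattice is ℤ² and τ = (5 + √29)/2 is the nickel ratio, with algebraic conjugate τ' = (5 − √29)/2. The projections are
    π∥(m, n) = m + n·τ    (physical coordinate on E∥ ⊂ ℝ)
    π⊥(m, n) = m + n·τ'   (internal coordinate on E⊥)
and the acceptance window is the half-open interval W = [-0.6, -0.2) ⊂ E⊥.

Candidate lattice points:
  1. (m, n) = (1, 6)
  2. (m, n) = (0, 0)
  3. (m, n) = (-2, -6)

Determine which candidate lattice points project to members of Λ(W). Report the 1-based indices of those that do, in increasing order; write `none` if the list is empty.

none

τ' = (5−√29)/2 ≈ -0.1926.
[1] lift (1,6): star map gives -0.1555; window check -0.6 ≤ -0.1555 < -0.2 is false → out
[2] lift (0,0): star map gives 0.0000; window check -0.6 ≤ 0.0000 < -0.2 is false → out
[3] lift (-2,-6): star map gives -0.8445; window check -0.6 ≤ -0.8445 < -0.2 is false → out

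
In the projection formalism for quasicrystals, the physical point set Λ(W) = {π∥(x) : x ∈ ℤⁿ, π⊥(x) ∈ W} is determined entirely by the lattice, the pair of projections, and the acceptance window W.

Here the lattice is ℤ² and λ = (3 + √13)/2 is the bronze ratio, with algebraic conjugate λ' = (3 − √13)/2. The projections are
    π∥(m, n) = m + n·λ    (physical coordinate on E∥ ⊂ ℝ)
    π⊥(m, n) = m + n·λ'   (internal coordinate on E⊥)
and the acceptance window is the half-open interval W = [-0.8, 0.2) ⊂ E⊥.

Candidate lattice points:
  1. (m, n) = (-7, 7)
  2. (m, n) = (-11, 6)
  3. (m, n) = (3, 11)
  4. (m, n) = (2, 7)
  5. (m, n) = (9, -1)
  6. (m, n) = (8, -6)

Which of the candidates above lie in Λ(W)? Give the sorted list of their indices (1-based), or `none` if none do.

Compute λ' = (3−√13)/2 = -0.3028, so π⊥(m,n) = m -0.3028·n.
[1] lift (-7,7): star map gives -9.1194; window check -0.8 ≤ -9.1194 < 0.2 is false → out
[2] lift (-11,6): star map gives -12.8167; window check -0.8 ≤ -12.8167 < 0.2 is false → out
[3] lift (3,11): star map gives -0.3305; window check -0.8 ≤ -0.3305 < 0.2 is true → IN Λ
[4] lift (2,7): star map gives -0.1194; window check -0.8 ≤ -0.1194 < 0.2 is true → IN Λ
[5] lift (9,-1): star map gives 9.3028; window check -0.8 ≤ 9.3028 < 0.2 is false → out
[6] lift (8,-6): star map gives 9.8167; window check -0.8 ≤ 9.8167 < 0.2 is false → out

3, 4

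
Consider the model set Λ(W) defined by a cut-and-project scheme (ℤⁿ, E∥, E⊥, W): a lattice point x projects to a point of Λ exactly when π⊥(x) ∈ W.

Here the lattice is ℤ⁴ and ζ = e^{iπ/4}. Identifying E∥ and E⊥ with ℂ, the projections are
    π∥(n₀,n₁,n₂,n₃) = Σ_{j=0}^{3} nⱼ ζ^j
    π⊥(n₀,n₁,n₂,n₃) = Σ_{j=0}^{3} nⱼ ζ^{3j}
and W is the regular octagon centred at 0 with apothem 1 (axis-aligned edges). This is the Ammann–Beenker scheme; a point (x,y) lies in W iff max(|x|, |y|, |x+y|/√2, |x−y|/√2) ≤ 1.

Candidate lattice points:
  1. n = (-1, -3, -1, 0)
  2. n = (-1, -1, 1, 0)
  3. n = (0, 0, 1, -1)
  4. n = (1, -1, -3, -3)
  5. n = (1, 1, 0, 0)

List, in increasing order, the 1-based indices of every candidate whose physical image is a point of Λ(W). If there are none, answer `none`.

4, 5

π⊥(n) = n₀ + n₁ζ³ + n₂ζ⁶ + n₃ζ⁹ where ζ = e^{iπ/4}.
#1 (-1, -3, -1, 0): internal (1.12132, -1.12132); octagon support 1.58579 vs apothem 1 → ∉ W
#2 (-1, -1, 1, 0): internal (-0.29289, -1.70711); octagon support 1.70711 vs apothem 1 → ∉ W
#3 (0, 0, 1, -1): internal (-0.70711, -1.70711); octagon support 1.70711 vs apothem 1 → ∉ W
#4 (1, -1, -3, -3): internal (-0.41421, 0.17157); octagon support 0.41421 vs apothem 1 → ∈ W
#5 (1, 1, 0, 0): internal (0.29289, 0.70711); octagon support 0.70711 vs apothem 1 → ∈ W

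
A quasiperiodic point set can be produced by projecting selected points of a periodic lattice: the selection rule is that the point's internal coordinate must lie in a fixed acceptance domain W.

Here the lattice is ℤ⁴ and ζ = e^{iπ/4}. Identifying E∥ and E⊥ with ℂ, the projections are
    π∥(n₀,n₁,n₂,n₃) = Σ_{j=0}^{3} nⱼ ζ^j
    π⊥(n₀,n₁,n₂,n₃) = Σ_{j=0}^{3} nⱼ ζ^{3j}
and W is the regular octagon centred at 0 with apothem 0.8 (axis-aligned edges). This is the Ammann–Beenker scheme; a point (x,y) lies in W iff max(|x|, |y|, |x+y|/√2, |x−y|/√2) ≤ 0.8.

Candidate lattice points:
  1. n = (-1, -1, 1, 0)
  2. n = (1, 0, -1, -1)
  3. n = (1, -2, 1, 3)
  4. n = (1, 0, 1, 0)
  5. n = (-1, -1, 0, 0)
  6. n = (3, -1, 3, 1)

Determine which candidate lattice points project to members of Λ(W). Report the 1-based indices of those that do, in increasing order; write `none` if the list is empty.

π⊥(n) = n₀ + n₁ζ³ + n₂ζ⁶ + n₃ζ⁹ where ζ = e^{iπ/4}.
candidate 1: n = (-1, -1, 1, 0) → π⊥ ≈ (-0.292893, -1.707107); max(|x|,|y|,|x±y|/√2) = 1.707107 > 0.8 ⇒ ∉ W
candidate 2: n = (1, 0, -1, -1) → π⊥ ≈ (+0.292893, +0.292893); max(|x|,|y|,|x±y|/√2) = 0.414214 ≤ 0.8 ⇒ ∈ W
candidate 3: n = (1, -2, 1, 3) → π⊥ ≈ (+4.535534, -0.292893); max(|x|,|y|,|x±y|/√2) = 4.535534 > 0.8 ⇒ ∉ W
candidate 4: n = (1, 0, 1, 0) → π⊥ ≈ (+1.000000, -1.000000); max(|x|,|y|,|x±y|/√2) = 1.414214 > 0.8 ⇒ ∉ W
candidate 5: n = (-1, -1, 0, 0) → π⊥ ≈ (-0.292893, -0.707107); max(|x|,|y|,|x±y|/√2) = 0.707107 ≤ 0.8 ⇒ ∈ W
candidate 6: n = (3, -1, 3, 1) → π⊥ ≈ (+4.414214, -3.000000); max(|x|,|y|,|x±y|/√2) = 5.242641 > 0.8 ⇒ ∉ W

2, 5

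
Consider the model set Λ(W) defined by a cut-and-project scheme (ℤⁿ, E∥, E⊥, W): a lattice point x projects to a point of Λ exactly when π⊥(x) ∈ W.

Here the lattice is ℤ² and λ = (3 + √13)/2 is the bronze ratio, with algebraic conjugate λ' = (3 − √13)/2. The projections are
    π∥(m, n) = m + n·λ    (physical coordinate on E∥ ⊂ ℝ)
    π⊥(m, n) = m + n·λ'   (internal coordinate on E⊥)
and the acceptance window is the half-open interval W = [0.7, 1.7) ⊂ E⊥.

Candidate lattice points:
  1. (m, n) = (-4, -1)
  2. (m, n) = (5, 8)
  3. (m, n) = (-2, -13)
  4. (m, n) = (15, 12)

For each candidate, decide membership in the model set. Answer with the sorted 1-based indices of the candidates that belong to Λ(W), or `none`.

none

Compute λ' = (3−√13)/2 = -0.3028, so π⊥(m,n) = m -0.3028·n.
[1] lift (-4,-1): star map gives -3.6972; window check 0.7 ≤ -3.6972 < 1.7 is false → out
[2] lift (5,8): star map gives 2.5778; window check 0.7 ≤ 2.5778 < 1.7 is false → out
[3] lift (-2,-13): star map gives 1.9361; window check 0.7 ≤ 1.9361 < 1.7 is false → out
[4] lift (15,12): star map gives 11.3667; window check 0.7 ≤ 11.3667 < 1.7 is false → out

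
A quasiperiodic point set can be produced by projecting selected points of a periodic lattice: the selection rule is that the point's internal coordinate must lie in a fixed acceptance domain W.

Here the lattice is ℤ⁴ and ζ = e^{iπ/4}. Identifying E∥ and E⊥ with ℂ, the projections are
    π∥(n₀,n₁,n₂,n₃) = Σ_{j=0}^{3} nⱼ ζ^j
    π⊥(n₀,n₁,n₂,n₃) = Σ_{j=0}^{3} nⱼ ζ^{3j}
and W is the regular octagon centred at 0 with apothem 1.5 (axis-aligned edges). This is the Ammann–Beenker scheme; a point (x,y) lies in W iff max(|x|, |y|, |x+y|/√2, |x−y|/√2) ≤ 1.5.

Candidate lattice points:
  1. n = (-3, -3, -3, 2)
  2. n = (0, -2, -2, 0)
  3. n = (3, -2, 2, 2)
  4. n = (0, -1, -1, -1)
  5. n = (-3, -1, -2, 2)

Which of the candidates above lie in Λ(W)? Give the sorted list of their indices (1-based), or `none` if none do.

2, 4

Internal map: ζ^{3j} for j=0..3 gives (1,0), (−√2/2,√2/2), (0,−1), (√2/2,√2/2).
#1 (-3, -3, -3, 2): internal (0.535534, 2.292893); octagon support 2.292893 vs apothem 1.5 → ∉ W
#2 (0, -2, -2, 0): internal (1.414214, 0.585786); octagon support 1.414214 vs apothem 1.5 → ∈ W
#3 (3, -2, 2, 2): internal (5.828427, -2.000000); octagon support 5.828427 vs apothem 1.5 → ∉ W
#4 (0, -1, -1, -1): internal (0.000000, -0.414214); octagon support 0.414214 vs apothem 1.5 → ∈ W
#5 (-3, -1, -2, 2): internal (-0.878680, 2.707107); octagon support 2.707107 vs apothem 1.5 → ∉ W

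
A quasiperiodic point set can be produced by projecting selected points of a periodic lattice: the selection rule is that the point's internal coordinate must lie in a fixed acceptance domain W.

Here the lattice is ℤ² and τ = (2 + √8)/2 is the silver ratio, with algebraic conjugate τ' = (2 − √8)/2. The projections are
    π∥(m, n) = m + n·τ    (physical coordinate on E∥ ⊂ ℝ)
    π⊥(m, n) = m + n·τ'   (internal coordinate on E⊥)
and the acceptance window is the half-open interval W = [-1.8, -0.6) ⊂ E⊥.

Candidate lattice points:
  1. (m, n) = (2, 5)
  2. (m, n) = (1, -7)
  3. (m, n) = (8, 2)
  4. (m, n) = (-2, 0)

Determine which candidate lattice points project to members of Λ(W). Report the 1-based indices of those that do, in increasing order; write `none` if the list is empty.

none

Numerically τ ≈ 2.414214 and τ' = −1/τ ≈ -0.414214.
candidate 1: (m,n)=(2,5) → π∥ = 2+5·τ ≈ 14.071068, π⊥ = 2+5·τ' ≈ -0.071068 ∉ [-1.8, -0.6) ⇒ out
candidate 2: (m,n)=(1,-7) → π∥ = 1-7·τ ≈ -15.899495, π⊥ = 1-7·τ' ≈ 3.899495 ∉ [-1.8, -0.6) ⇒ out
candidate 3: (m,n)=(8,2) → π∥ = 8+2·τ ≈ 12.828427, π⊥ = 8+2·τ' ≈ 7.171573 ∉ [-1.8, -0.6) ⇒ out
candidate 4: (m,n)=(-2,0) → π∥ = -2+0·τ ≈ -2.000000, π⊥ = -2+0·τ' ≈ -2.000000 ∉ [-1.8, -0.6) ⇒ out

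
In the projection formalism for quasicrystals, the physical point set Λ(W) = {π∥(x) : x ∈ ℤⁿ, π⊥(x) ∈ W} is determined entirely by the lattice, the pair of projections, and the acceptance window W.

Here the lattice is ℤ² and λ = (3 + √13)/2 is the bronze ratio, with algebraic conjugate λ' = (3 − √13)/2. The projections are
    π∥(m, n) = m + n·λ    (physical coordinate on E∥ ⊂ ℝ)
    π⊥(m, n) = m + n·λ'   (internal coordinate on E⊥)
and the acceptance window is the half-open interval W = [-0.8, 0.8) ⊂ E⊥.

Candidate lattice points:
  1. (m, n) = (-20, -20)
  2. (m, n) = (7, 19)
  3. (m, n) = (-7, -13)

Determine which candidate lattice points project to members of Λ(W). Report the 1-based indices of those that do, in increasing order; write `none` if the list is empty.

Compute λ' = (3−√13)/2 = -0.302776, so π⊥(m,n) = m -0.302776·n.
[1] lift (-20,-20): star map gives -13.944487; window check -0.8 ≤ -13.944487 < 0.8 is false → out
[2] lift (7,19): star map gives 1.247263; window check -0.8 ≤ 1.247263 < 0.8 is false → out
[3] lift (-7,-13): star map gives -3.063917; window check -0.8 ≤ -3.063917 < 0.8 is false → out

none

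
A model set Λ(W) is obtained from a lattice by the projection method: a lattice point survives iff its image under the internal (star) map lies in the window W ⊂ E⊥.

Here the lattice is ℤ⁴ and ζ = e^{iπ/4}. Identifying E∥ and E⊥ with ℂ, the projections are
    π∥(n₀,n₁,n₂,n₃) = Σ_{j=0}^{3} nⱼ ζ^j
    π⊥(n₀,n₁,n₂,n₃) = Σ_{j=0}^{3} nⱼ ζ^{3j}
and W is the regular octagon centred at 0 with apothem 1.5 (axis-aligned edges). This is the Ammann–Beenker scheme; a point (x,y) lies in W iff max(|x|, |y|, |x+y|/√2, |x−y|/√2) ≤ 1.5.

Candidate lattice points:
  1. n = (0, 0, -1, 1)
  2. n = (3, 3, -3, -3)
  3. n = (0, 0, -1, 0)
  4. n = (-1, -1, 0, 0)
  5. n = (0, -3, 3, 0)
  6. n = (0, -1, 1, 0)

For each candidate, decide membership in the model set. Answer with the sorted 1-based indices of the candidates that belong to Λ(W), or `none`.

With ζ = e^{iπ/4} the internal vectors are ζ^0,ζ^3,ζ^6,ζ^9.
#1 (0, 0, -1, 1): internal (0.707107, 1.707107); octagon support 1.707107 vs apothem 1.5 → ∉ W
#2 (3, 3, -3, -3): internal (-1.242641, 3.000000); octagon support 3.000000 vs apothem 1.5 → ∉ W
#3 (0, 0, -1, 0): internal (0.000000, 1.000000); octagon support 1.000000 vs apothem 1.5 → ∈ W
#4 (-1, -1, 0, 0): internal (-0.292893, -0.707107); octagon support 0.707107 vs apothem 1.5 → ∈ W
#5 (0, -3, 3, 0): internal (2.121320, -5.121320); octagon support 5.121320 vs apothem 1.5 → ∉ W
#6 (0, -1, 1, 0): internal (0.707107, -1.707107); octagon support 1.707107 vs apothem 1.5 → ∉ W

3, 4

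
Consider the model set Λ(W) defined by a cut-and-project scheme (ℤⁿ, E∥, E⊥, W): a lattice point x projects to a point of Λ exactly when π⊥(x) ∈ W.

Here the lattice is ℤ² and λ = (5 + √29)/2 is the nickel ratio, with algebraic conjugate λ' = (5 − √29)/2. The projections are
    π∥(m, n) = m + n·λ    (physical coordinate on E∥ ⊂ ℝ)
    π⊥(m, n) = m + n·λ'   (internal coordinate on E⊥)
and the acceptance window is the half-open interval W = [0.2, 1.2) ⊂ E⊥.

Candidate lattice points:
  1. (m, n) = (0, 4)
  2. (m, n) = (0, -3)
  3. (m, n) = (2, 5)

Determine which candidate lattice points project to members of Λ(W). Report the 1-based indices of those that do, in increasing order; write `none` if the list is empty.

Numerically λ ≈ 5.192582 and λ' = −1/λ ≈ -0.192582.
#1 (0,4): internal coord 0 + (4)·λ' = -0.770330; -0.770330 ∉ [0.2, 1.2) → out
#2 (0,-3): internal coord 0 + (-3)·λ' = +0.577747; +0.577747 ∈ [0.2, 1.2) → IN Λ
#3 (2,5): internal coord 2 + (5)·λ' = +1.037088; +1.037088 ∈ [0.2, 1.2) → IN Λ

2, 3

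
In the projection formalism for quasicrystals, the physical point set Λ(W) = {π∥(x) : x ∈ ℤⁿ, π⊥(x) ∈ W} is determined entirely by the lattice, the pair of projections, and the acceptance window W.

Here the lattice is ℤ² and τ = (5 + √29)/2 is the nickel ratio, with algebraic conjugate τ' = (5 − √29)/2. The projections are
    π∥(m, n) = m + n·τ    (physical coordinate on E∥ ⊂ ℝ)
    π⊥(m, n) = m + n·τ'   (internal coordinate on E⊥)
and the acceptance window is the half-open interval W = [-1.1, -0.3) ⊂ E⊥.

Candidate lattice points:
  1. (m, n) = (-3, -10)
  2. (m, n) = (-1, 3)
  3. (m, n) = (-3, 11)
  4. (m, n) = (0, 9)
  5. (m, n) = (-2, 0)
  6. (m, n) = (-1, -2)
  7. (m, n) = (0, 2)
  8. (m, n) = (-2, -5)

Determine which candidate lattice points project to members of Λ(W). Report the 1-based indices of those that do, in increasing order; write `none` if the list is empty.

τ' = (5−√29)/2 ≈ -0.1926.
#1 (-3,-10): internal coord -3 + (-10)·τ' = -1.0742; -1.0742 ∈ [-1.1, -0.3) → IN Λ
#2 (-1,3): internal coord -1 + (3)·τ' = -1.5777; -1.5777 ∉ [-1.1, -0.3) → out
#3 (-3,11): internal coord -3 + (11)·τ' = -5.1184; -5.1184 ∉ [-1.1, -0.3) → out
#4 (0,9): internal coord 0 + (9)·τ' = -1.7332; -1.7332 ∉ [-1.1, -0.3) → out
#5 (-2,0): internal coord -2 + (0)·τ' = -2.0000; -2.0000 ∉ [-1.1, -0.3) → out
#6 (-1,-2): internal coord -1 + (-2)·τ' = -0.6148; -0.6148 ∈ [-1.1, -0.3) → IN Λ
#7 (0,2): internal coord 0 + (2)·τ' = -0.3852; -0.3852 ∈ [-1.1, -0.3) → IN Λ
#8 (-2,-5): internal coord -2 + (-5)·τ' = -1.0371; -1.0371 ∈ [-1.1, -0.3) → IN Λ

1, 6, 7, 8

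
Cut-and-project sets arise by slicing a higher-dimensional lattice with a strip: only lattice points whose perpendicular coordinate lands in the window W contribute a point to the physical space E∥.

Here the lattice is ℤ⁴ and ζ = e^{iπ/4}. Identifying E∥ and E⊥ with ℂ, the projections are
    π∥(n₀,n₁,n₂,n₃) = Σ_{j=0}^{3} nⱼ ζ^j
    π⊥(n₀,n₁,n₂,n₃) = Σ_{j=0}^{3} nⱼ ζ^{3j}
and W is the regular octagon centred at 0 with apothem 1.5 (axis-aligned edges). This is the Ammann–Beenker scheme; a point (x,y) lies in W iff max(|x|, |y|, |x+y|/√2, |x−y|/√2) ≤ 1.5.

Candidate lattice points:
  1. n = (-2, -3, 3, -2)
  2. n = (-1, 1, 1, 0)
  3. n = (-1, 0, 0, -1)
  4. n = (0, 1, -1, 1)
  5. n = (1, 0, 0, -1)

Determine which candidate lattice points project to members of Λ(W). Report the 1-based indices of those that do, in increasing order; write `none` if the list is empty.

π⊥(n) = n₀ + n₁ζ³ + n₂ζ⁶ + n₃ζ⁹ where ζ = e^{iπ/4}.
#1 (-2, -3, 3, -2): internal (-1.29289, -6.53553); octagon support 6.53553 vs apothem 1.5 → ∉ W
#2 (-1, 1, 1, 0): internal (-1.70711, -0.29289); octagon support 1.70711 vs apothem 1.5 → ∉ W
#3 (-1, 0, 0, -1): internal (-1.70711, -0.70711); octagon support 1.70711 vs apothem 1.5 → ∉ W
#4 (0, 1, -1, 1): internal (0.00000, 2.41421); octagon support 2.41421 vs apothem 1.5 → ∉ W
#5 (1, 0, 0, -1): internal (0.29289, -0.70711); octagon support 0.70711 vs apothem 1.5 → ∈ W

5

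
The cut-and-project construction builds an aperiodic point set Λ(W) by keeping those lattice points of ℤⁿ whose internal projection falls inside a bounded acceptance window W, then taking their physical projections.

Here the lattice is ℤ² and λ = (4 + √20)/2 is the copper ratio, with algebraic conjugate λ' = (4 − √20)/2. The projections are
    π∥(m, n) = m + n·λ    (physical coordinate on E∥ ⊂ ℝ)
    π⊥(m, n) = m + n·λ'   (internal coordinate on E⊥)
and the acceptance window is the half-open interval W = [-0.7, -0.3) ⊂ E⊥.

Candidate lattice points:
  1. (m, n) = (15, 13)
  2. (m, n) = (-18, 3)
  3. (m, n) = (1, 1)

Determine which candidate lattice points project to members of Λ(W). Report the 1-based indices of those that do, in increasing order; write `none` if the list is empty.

Numerically λ ≈ 4.23607 and λ' = −1/λ ≈ -0.23607.
#1 (15,13): internal coord 15 + (13)·λ' = +11.93112; +11.93112 ∉ [-0.7, -0.3) → out
#2 (-18,3): internal coord -18 + (3)·λ' = -18.70820; -18.70820 ∉ [-0.7, -0.3) → out
#3 (1,1): internal coord 1 + (1)·λ' = +0.76393; +0.76393 ∉ [-0.7, -0.3) → out

none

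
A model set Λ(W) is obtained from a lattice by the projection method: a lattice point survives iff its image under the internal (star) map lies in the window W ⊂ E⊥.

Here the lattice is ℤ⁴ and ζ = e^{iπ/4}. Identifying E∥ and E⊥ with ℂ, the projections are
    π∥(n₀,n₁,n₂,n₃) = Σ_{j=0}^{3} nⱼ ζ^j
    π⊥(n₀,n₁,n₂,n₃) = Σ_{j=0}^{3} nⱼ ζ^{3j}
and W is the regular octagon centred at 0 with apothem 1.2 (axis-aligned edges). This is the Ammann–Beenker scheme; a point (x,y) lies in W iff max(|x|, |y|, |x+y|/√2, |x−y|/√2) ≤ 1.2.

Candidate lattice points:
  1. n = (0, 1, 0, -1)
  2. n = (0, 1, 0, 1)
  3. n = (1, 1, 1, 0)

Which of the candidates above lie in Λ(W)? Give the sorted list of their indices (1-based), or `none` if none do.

3

With ζ = e^{iπ/4} the internal vectors are ζ^0,ζ^3,ζ^6,ζ^9.
#1 (0, 1, 0, -1): internal (-1.414214, 0.000000); octagon support 1.414214 vs apothem 1.2 → ∉ W
#2 (0, 1, 0, 1): internal (0.000000, 1.414214); octagon support 1.414214 vs apothem 1.2 → ∉ W
#3 (1, 1, 1, 0): internal (0.292893, -0.292893); octagon support 0.414214 vs apothem 1.2 → ∈ W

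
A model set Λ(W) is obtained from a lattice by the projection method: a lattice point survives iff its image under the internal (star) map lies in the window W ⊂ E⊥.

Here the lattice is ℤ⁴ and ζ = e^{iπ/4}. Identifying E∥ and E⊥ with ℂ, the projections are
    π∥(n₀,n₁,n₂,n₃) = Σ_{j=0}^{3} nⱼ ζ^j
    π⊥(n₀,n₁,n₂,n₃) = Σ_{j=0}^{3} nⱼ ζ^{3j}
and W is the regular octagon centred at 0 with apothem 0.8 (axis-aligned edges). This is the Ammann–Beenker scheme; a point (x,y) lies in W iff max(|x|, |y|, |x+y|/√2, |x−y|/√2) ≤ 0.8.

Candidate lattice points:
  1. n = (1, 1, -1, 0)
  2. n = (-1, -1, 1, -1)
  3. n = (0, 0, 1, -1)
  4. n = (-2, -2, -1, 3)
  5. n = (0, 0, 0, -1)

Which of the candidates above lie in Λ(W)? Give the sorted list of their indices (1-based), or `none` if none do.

none

π⊥(n) = n₀ + n₁ζ³ + n₂ζ⁶ + n₃ζ⁹ where ζ = e^{iπ/4}.
candidate 1: n = (1, 1, -1, 0) → π⊥ ≈ (+0.292893, +1.707107); max(|x|,|y|,|x±y|/√2) = 1.707107 > 0.8 ⇒ ∉ W
candidate 2: n = (-1, -1, 1, -1) → π⊥ ≈ (-1.000000, -2.414214); max(|x|,|y|,|x±y|/√2) = 2.414214 > 0.8 ⇒ ∉ W
candidate 3: n = (0, 0, 1, -1) → π⊥ ≈ (-0.707107, -1.707107); max(|x|,|y|,|x±y|/√2) = 1.707107 > 0.8 ⇒ ∉ W
candidate 4: n = (-2, -2, -1, 3) → π⊥ ≈ (+1.535534, +1.707107); max(|x|,|y|,|x±y|/√2) = 2.292893 > 0.8 ⇒ ∉ W
candidate 5: n = (0, 0, 0, -1) → π⊥ ≈ (-0.707107, -0.707107); max(|x|,|y|,|x±y|/√2) = 1.000000 > 0.8 ⇒ ∉ W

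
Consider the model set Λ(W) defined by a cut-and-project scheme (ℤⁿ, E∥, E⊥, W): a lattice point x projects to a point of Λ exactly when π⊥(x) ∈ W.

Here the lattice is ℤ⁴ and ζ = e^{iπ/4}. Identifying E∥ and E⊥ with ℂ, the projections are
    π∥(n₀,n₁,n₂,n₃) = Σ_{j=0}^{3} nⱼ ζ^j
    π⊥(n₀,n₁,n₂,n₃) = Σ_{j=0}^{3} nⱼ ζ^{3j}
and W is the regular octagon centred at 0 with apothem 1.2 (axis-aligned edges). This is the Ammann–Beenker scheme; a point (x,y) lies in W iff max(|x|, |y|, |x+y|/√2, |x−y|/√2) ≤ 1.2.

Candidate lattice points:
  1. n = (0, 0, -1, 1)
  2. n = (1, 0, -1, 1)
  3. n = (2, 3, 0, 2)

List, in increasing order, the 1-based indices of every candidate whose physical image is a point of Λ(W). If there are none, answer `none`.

none

With ζ = e^{iπ/4} the internal vectors are ζ^0,ζ^3,ζ^6,ζ^9.
#1 (0, 0, -1, 1): internal (0.7071, 1.7071); octagon support 1.7071 vs apothem 1.2 → ∉ W
#2 (1, 0, -1, 1): internal (1.7071, 1.7071); octagon support 2.4142 vs apothem 1.2 → ∉ W
#3 (2, 3, 0, 2): internal (1.2929, 3.5355); octagon support 3.5355 vs apothem 1.2 → ∉ W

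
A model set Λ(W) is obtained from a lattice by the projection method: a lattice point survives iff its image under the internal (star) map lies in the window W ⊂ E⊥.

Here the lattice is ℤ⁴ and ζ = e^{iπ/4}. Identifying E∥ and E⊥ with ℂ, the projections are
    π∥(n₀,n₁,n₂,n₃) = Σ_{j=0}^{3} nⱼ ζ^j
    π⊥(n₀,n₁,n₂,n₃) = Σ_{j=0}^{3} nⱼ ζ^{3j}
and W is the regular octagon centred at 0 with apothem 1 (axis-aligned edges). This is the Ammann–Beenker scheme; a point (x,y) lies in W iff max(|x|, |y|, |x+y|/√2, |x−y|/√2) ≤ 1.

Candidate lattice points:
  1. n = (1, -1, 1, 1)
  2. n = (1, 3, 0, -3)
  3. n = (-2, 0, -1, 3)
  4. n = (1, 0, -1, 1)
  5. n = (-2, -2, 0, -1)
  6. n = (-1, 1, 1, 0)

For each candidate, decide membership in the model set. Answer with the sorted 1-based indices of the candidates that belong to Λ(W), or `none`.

Internal map: ζ^{3j} for j=0..3 gives (1,0), (−√2/2,√2/2), (0,−1), (√2/2,√2/2).
#1 (1, -1, 1, 1): internal (2.414214, -1.000000); octagon support 2.414214 vs apothem 1 → ∉ W
#2 (1, 3, 0, -3): internal (-3.242641, 0.000000); octagon support 3.242641 vs apothem 1 → ∉ W
#3 (-2, 0, -1, 3): internal (0.121320, 3.121320); octagon support 3.121320 vs apothem 1 → ∉ W
#4 (1, 0, -1, 1): internal (1.707107, 1.707107); octagon support 2.414214 vs apothem 1 → ∉ W
#5 (-2, -2, 0, -1): internal (-1.292893, -2.121320); octagon support 2.414214 vs apothem 1 → ∉ W
#6 (-1, 1, 1, 0): internal (-1.707107, -0.292893); octagon support 1.707107 vs apothem 1 → ∉ W

none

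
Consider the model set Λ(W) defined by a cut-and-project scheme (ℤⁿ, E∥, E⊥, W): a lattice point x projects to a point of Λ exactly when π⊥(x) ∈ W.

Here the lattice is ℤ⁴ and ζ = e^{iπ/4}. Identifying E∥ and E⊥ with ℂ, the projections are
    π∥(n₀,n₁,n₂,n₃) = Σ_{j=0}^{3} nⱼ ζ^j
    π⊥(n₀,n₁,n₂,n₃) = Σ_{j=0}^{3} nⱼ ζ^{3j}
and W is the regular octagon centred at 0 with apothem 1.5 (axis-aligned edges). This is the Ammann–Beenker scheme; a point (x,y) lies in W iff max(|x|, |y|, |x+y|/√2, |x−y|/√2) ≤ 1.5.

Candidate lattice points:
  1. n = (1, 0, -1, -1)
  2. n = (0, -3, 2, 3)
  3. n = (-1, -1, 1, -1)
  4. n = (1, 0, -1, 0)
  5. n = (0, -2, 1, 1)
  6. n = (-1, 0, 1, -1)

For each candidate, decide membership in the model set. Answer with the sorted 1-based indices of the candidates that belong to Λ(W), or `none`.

With ζ = e^{iπ/4} the internal vectors are ζ^0,ζ^3,ζ^6,ζ^9.
#1 (1, 0, -1, -1): internal (0.2929, 0.2929); octagon support 0.4142 vs apothem 1.5 → ∈ W
#2 (0, -3, 2, 3): internal (4.2426, -2.0000); octagon support 4.4142 vs apothem 1.5 → ∉ W
#3 (-1, -1, 1, -1): internal (-1.0000, -2.4142); octagon support 2.4142 vs apothem 1.5 → ∉ W
#4 (1, 0, -1, 0): internal (1.0000, 1.0000); octagon support 1.4142 vs apothem 1.5 → ∈ W
#5 (0, -2, 1, 1): internal (2.1213, -1.7071); octagon support 2.7071 vs apothem 1.5 → ∉ W
#6 (-1, 0, 1, -1): internal (-1.7071, -1.7071); octagon support 2.4142 vs apothem 1.5 → ∉ W

1, 4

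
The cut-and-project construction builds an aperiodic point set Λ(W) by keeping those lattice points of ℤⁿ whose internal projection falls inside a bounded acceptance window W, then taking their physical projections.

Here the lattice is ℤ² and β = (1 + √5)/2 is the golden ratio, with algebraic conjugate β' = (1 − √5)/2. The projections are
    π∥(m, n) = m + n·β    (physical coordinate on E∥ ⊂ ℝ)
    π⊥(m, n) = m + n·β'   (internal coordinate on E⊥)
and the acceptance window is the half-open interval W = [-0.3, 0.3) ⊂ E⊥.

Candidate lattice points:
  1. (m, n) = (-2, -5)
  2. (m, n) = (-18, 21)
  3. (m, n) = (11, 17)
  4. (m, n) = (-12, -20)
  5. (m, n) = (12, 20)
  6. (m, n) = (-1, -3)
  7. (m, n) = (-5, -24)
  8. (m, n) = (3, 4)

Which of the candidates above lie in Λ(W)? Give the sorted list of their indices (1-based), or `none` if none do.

none

β' = (1−√5)/2 ≈ -0.61803.
candidate 1: (m,n)=(-2,-5) → π∥ = -2-5·β ≈ -10.09017, π⊥ = -2-5·β' ≈ 1.09017 ∉ [-0.3, 0.3) ⇒ out
candidate 2: (m,n)=(-18,21) → π∥ = -18+21·β ≈ 15.97871, π⊥ = -18+21·β' ≈ -30.97871 ∉ [-0.3, 0.3) ⇒ out
candidate 3: (m,n)=(11,17) → π∥ = 11+17·β ≈ 38.50658, π⊥ = 11+17·β' ≈ 0.49342 ∉ [-0.3, 0.3) ⇒ out
candidate 4: (m,n)=(-12,-20) → π∥ = -12-20·β ≈ -44.36068, π⊥ = -12-20·β' ≈ 0.36068 ∉ [-0.3, 0.3) ⇒ out
candidate 5: (m,n)=(12,20) → π∥ = 12+20·β ≈ 44.36068, π⊥ = 12+20·β' ≈ -0.36068 ∉ [-0.3, 0.3) ⇒ out
candidate 6: (m,n)=(-1,-3) → π∥ = -1-3·β ≈ -5.85410, π⊥ = -1-3·β' ≈ 0.85410 ∉ [-0.3, 0.3) ⇒ out
candidate 7: (m,n)=(-5,-24) → π∥ = -5-24·β ≈ -43.83282, π⊥ = -5-24·β' ≈ 9.83282 ∉ [-0.3, 0.3) ⇒ out
candidate 8: (m,n)=(3,4) → π∥ = 3+4·β ≈ 9.47214, π⊥ = 3+4·β' ≈ 0.52786 ∉ [-0.3, 0.3) ⇒ out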